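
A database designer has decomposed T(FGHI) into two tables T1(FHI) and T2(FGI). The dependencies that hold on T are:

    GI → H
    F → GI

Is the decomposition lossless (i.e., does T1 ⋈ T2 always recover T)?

Yes

Common attributes: T1 ∩ T2 = {FI}.
Closure of {FI}: F → GI applies, adding G; GI → H applies, adding H. So (FI)⁺ = {FGHI}.
This closure contains every attribute of T1, so T1 ∩ T2 → T1. The join is lossless.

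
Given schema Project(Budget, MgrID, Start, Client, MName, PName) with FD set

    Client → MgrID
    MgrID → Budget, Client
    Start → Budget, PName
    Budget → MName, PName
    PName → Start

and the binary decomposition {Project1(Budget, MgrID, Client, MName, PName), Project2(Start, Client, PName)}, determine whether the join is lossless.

Common attributes: Project1 ∩ Project2 = {Client, PName}.
Closure of {Client, PName}: Client → MgrID applies, adding MgrID; MgrID → Budget, Client applies, adding Budget; Budget → MName, PName applies, adding MName; PName → Start applies, adding Start. So (Client, PName)⁺ = {Budget, MgrID, Start, Client, MName, PName}.
This closure contains every attribute of Project1, so Project1 ∩ Project2 → Project1. The join is lossless.

Yes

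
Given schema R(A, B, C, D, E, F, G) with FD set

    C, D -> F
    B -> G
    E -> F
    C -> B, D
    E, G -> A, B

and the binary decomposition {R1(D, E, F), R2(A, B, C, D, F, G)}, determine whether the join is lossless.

Common attributes: R1 ∩ R2 = {D, F}.
No dependency enlarges {D, F}, so (D, F)⁺ = {D, F}.
The closure contains neither all of R1 = {D, E, F} nor all of R2 = {A, B, C, D, F, G}, so the common attributes are not a superkey of either fragment. The join is lossy.

No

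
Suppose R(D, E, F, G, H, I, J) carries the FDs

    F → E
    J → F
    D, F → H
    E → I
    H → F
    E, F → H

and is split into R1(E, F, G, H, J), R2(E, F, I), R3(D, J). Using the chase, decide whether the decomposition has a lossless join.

Chase test. Columns are D, E, F, G, H, I, J; row i has aⱼ where attribute j ∈ Ri, else bᵢⱼ.
Initial tableau (one row per fragment):
  row 1: b11 a2 a3 a4 a5 b16 a7
  row 2: b21 a2 a3 b24 b25 a6 b27
  row 3: a1 b32 b33 b34 b35 b36 a7
Rows 1 and 3 agree on J; apply J→F and equate their F entries.
Rows 1 and 2 agree on E; apply E→I and equate their I entries.
Rows 1 and 2 agree on E, F; apply E, F→H and equate their H entries.
Rows 1 and 3 agree on F; apply F→E and equate their E entries.
Rows 1 and 3 agree on E; apply E→I and equate their I entries.
Rows 1 and 3 agree on E, F; apply E, F→H and equate their H entries.
No row becomes fully distinguished — the join is lossy.

No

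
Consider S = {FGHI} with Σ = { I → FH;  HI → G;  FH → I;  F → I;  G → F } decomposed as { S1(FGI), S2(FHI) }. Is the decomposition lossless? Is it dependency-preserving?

lossless and dependency-preserving

Lossless test: (FI)⁺ = {FGHI}, which contains all of one fragment — lossless.
Dependency preservation: HI → G is not contained in any single fragment, but the restricted closure of its left-hand side across the fragments still reaches the right-hand side; the remaining FDs each lie inside some fragment. All dependencies are preserved.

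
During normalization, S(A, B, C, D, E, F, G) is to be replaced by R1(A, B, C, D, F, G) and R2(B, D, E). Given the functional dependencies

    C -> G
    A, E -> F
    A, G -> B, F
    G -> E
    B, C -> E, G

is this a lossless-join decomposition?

Common attributes: R1 ∩ R2 = {B, D}.
No dependency enlarges {B, D}, so (B, D)⁺ = {B, D}.
The closure contains neither all of R1 = {A, B, C, D, F, G} nor all of R2 = {B, D, E}, so the common attributes are not a superkey of either fragment. The join is lossy.

No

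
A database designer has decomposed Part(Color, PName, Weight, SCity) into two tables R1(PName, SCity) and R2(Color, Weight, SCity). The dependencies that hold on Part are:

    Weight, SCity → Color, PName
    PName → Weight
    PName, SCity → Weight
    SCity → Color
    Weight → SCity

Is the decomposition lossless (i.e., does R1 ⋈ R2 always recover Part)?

Common attributes: R1 ∩ R2 = {SCity}.
Closure of {SCity}: SCity → Color applies, adding Color. So (SCity)⁺ = {Color, SCity}.
The closure contains neither all of R1 = {PName, SCity} nor all of R2 = {Color, Weight, SCity}, so the common attributes are not a superkey of either fragment. The join is lossy.

No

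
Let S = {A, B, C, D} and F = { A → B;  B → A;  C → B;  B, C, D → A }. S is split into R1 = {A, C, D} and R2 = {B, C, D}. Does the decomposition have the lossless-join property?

Common attributes: R1 ∩ R2 = {C, D}.
Closure of {C, D}: C → B applies, adding B; B, C, D → A applies, adding A. So (C, D)⁺ = {A, B, C, D}.
This closure contains every attribute of R1, so R1 ∩ R2 → R1. The join is lossless.

Yes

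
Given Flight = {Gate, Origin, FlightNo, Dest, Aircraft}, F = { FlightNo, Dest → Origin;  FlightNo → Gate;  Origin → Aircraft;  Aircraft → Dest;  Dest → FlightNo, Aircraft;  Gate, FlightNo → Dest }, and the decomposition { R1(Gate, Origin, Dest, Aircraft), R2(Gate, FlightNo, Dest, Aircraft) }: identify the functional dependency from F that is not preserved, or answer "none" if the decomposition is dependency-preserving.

none

FlightNo, Dest → Origin: restricted closure across fragments reaches Origin.
FlightNo → Gate lies within R2.
Origin → Aircraft lies within R1.
Aircraft → Dest lies within R1.
Dest → FlightNo, Aircraft lies within R2.
Gate, FlightNo → Dest lies within R2.
Every dependency is enforceable on the fragments, so the decomposition is dependency-preserving.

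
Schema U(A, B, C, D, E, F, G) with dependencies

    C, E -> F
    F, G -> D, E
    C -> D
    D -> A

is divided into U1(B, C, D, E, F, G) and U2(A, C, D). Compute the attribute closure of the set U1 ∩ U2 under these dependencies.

A, C, D

U1 ∩ U2 = {C, D}.
D → A applies, adding A
Closure: {A, C, D}.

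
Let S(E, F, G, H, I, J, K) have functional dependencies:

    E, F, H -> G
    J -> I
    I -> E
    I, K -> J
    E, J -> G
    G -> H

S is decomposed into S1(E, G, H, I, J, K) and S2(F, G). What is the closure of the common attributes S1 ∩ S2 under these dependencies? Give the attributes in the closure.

S1 ∩ S2 = {G}.
G → H applies, adding H
Closure: {G, H}.

G, H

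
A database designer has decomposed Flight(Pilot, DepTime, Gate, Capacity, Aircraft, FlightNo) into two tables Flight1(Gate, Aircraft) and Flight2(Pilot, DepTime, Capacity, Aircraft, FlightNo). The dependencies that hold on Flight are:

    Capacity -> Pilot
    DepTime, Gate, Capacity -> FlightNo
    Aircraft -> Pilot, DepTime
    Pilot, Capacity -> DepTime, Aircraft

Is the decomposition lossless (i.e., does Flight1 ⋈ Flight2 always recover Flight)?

Common attributes: Flight1 ∩ Flight2 = {Aircraft}.
Closure of {Aircraft}: Aircraft → Pilot, DepTime applies, adding Pilot, DepTime. So (Aircraft)⁺ = {Pilot, DepTime, Aircraft}.
The closure contains neither all of Flight1 = {Gate, Aircraft} nor all of Flight2 = {Pilot, DepTime, Capacity, Aircraft, FlightNo}, so the common attributes are not a superkey of either fragment. The join is lossy.

No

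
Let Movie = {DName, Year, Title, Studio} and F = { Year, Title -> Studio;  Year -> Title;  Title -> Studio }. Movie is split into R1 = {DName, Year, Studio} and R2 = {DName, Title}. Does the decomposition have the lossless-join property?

Common attributes: R1 ∩ R2 = {DName}.
No dependency enlarges {DName}, so (DName)⁺ = {DName}.
The closure contains neither all of R1 = {DName, Year, Studio} nor all of R2 = {DName, Title}, so the common attributes are not a superkey of either fragment. The join is lossy.

No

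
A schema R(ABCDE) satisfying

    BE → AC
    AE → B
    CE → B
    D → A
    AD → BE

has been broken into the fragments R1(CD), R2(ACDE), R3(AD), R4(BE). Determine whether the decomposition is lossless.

No

Chase test. Columns are ABCDE; row i has aⱼ where attribute j ∈ Ri, else bᵢⱼ.
Initial tableau (one row per fragment):
  row 1: b11 b12 a3 a4 b15
  row 2: a1 b22 a3 a4 a5
  row 3: a1 b32 b33 a4 b35
  row 4: b41 a2 b43 b44 a5
Rows 1 and 2 agree on D; apply D→A and equate their A entries.
Rows 1 and 2 agree on AD; apply AD→BE and equate their BE entries.
Rows 1 and 3 agree on AD; apply AD→BE and equate their BE entries.
Rows 1 and 3 agree on BE; apply BE→AC and equate their AC entries.
No row becomes fully distinguished — the join is lossy.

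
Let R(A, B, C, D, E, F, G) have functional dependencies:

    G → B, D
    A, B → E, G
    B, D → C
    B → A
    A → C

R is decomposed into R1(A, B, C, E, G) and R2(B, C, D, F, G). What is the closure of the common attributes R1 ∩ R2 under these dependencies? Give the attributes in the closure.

R1 ∩ R2 = {B, C, G}.
G → B, D applies, adding D
B → A applies, adding A
A, B → E, G applies, adding E
Closure: {A, B, C, D, E, G}.

A, B, C, D, E, G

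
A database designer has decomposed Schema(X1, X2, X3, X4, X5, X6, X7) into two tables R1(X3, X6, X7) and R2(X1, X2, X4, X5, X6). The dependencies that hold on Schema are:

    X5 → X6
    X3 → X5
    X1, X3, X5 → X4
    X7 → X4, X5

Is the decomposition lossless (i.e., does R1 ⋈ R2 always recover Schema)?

Common attributes: R1 ∩ R2 = {X6}.
No dependency enlarges {X6}, so (X6)⁺ = {X6}.
The closure contains neither all of R1 = {X3, X6, X7} nor all of R2 = {X1, X2, X4, X5, X6}, so the common attributes are not a superkey of either fragment. The join is lossy.

No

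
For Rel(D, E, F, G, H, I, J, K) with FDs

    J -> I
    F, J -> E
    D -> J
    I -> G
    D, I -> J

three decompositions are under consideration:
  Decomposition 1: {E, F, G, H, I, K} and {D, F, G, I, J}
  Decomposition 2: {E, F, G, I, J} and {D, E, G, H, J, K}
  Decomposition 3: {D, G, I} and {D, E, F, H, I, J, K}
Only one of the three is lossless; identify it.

Decomposition 1: common = {F, G, I}, closure = {F, G, I} → lossy.
Decomposition 2: common = {E, G, J}, closure = {E, G, I, J} → lossy.
Decomposition 3: common = {D, I}, closure = {D, G, I, J} → lossless.

Decomposition 3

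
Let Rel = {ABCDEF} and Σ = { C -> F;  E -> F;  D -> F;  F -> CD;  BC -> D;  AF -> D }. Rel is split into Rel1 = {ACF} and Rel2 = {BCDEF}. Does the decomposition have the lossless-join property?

Common attributes: Rel1 ∩ Rel2 = {CF}.
Closure of {CF}: F → CD applies, adding D. So (CF)⁺ = {CDF}.
The closure contains neither all of Rel1 = {ACF} nor all of Rel2 = {BCDEF}, so the common attributes are not a superkey of either fragment. The join is lossy.

No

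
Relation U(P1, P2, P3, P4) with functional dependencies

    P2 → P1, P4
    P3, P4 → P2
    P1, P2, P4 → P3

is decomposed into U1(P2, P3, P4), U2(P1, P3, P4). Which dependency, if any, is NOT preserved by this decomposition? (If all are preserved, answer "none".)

P2 → P1, P4: restricted closure across fragments reaches P1, P4.
P3, P4 → P2 lies within U1.
P1, P2, P4 → P3: restricted closure across fragments reaches P3.
Every dependency is enforceable on the fragments, so the decomposition is dependency-preserving.

none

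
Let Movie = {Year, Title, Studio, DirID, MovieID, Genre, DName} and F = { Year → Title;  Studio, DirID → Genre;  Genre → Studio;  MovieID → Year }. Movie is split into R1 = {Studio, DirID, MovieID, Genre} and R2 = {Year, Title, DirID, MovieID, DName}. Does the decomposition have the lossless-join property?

No

Common attributes: R1 ∩ R2 = {DirID, MovieID}.
Closure of {DirID, MovieID}: MovieID → Year applies, adding Year; Year → Title applies, adding Title. So (DirID, MovieID)⁺ = {Year, Title, DirID, MovieID}.
The closure contains neither all of R1 = {Studio, DirID, MovieID, Genre} nor all of R2 = {Year, Title, DirID, MovieID, DName}, so the common attributes are not a superkey of either fragment. The join is lossy.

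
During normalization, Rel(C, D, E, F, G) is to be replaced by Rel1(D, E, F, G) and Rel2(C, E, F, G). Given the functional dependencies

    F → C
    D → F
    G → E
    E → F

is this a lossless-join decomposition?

Yes

Common attributes: Rel1 ∩ Rel2 = {E, F, G}.
Closure of {E, F, G}: F → C applies, adding C. So (E, F, G)⁺ = {C, E, F, G}.
This closure contains every attribute of Rel2, so Rel1 ∩ Rel2 → Rel2. The join is lossless.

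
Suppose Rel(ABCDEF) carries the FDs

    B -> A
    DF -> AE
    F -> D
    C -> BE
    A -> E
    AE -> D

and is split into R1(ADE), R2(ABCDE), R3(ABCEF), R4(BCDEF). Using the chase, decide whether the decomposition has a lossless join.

Chase test. Columns are ABCDEF; row i has aⱼ where attribute j ∈ Ri, else bᵢⱼ.
Initial tableau (one row per fragment):
  row 1: a1 b12 b13 a4 a5 b16
  row 2: a1 a2 a3 a4 a5 b26
  row 3: a1 a2 a3 b34 a5 a6
  row 4: b41 a2 a3 a4 a5 a6
Rows 2 and 4 agree on B; apply B→A and equate their A entries.
Rows 3 and 4 agree on F; apply F→D and equate their D entries.
Row 3 is now all distinguished symbols — the join is lossless.

Yes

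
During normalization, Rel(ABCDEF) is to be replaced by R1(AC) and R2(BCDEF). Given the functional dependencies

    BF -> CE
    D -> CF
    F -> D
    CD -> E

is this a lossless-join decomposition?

No

Common attributes: R1 ∩ R2 = {C}.
No dependency enlarges {C}, so (C)⁺ = {C}.
The closure contains neither all of R1 = {AC} nor all of R2 = {BCDEF}, so the common attributes are not a superkey of either fragment. The join is lossy.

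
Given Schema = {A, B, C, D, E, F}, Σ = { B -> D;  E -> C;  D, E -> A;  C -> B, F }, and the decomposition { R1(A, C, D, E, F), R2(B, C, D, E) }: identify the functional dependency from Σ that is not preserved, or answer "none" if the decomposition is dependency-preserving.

none

B → D lies within R2.
E → C lies within R1.
D, E → A lies within R1.
C → B, F: restricted closure across fragments reaches B, F.
Every dependency is enforceable on the fragments, so the decomposition is dependency-preserving.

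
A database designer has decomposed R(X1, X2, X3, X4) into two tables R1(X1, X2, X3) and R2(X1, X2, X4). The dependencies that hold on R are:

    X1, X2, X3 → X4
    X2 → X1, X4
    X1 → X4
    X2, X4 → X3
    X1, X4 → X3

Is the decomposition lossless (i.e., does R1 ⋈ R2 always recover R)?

Common attributes: R1 ∩ R2 = {X1, X2}.
Closure of {X1, X2}: X2 → X1, X4 applies, adding X4; X2, X4 → X3 applies, adding X3. So (X1, X2)⁺ = {X1, X2, X3, X4}.
This closure contains every attribute of R1, so R1 ∩ R2 → R1. The join is lossless.

Yes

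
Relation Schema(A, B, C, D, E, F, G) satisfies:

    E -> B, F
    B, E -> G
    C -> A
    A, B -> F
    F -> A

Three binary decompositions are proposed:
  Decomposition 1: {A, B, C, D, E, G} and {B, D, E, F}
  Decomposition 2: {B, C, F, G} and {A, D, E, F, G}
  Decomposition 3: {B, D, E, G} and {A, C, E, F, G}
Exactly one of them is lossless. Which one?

Decomposition 1

Decomposition 1: common = {B, D, E}, closure = {A, B, D, E, F, G} → lossless.
Decomposition 2: common = {F, G}, closure = {A, F, G} → lossy.
Decomposition 3: common = {E, G}, closure = {A, B, E, F, G} → lossy.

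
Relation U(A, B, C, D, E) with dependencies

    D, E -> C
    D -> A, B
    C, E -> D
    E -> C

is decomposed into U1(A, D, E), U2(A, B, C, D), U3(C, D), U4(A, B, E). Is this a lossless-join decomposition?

Chase test. Columns are A, B, C, D, E; row i has aⱼ where attribute j ∈ Ui, else bᵢⱼ.
Initial tableau (one row per fragment):
  row 1: a1 b12 b13 a4 a5
  row 2: a1 a2 a3 a4 b25
  row 3: b31 b32 a3 a4 b35
  row 4: a1 a2 b43 b44 a5
Rows 1 and 2 agree on D; apply D→A, B and equate their A, B entries.
Rows 1 and 3 agree on D; apply D→A, B and equate their A, B entries.
Rows 1 and 4 agree on E; apply E→C and equate their C entries.
Rows 1 and 4 agree on C, E; apply C, E→D and equate their D entries.
No row becomes fully distinguished — the join is lossy.

No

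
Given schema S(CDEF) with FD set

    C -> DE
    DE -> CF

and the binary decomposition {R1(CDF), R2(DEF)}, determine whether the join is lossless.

Common attributes: R1 ∩ R2 = {DF}.
No dependency enlarges {DF}, so (DF)⁺ = {DF}.
The closure contains neither all of R1 = {CDF} nor all of R2 = {DEF}, so the common attributes are not a superkey of either fragment. The join is lossy.

No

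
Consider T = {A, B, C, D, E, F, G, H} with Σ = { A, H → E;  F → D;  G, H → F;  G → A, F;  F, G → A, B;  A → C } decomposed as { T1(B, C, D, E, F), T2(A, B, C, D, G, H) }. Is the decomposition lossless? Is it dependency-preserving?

lossy and not dependency-preserving

Lossless test: (B, C, D)⁺ = {B, C, D}, which is a superkey of neither fragment — lossy.
Dependency preservation: the restricted closure of {A, H} across the fragments never reaches {E}, so A, H → E cannot be enforced without a join — not preserved.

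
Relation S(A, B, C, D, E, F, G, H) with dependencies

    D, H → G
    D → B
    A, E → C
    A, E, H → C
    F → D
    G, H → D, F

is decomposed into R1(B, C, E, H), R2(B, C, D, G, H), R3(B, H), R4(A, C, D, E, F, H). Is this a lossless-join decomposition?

Chase test. Columns are A, B, C, D, E, F, G, H; row i has aⱼ where attribute j ∈ Ri, else bᵢⱼ.
Initial tableau (one row per fragment):
  row 1: b11 a2 a3 b14 a5 b16 b17 a8
  row 2: b21 a2 a3 a4 b25 b26 a7 a8
  row 3: b31 a2 b33 b34 b35 b36 b37 a8
  row 4: a1 b42 a3 a4 a5 a6 b47 a8
Rows 2 and 4 agree on D, H; apply D, H→G and equate their G entries.
Rows 2 and 4 agree on D; apply D→B and equate their B entries.
Rows 2 and 4 agree on G, H; apply G, H→D, F and equate their D, F entries.
Row 4 is now all distinguished symbols — the join is lossless.

Yes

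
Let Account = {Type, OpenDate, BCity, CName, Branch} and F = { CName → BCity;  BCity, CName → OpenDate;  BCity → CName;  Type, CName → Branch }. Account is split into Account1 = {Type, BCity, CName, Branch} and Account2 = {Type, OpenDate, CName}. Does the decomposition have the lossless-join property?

Common attributes: Account1 ∩ Account2 = {Type, CName}.
Closure of {Type, CName}: CName → BCity applies, adding BCity; BCity, CName → OpenDate applies, adding OpenDate; Type, CName → Branch applies, adding Branch. So (Type, CName)⁺ = {Type, OpenDate, BCity, CName, Branch}.
This closure contains every attribute of Account1, so Account1 ∩ Account2 → Account1. The join is lossless.

Yes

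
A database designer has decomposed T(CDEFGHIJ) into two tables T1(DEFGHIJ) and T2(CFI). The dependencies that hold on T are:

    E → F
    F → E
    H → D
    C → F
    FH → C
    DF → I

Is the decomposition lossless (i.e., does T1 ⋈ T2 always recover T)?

No

Common attributes: T1 ∩ T2 = {FI}.
Closure of {FI}: F → E applies, adding E. So (FI)⁺ = {EFI}.
The closure contains neither all of T1 = {DEFGHIJ} nor all of T2 = {CFI}, so the common attributes are not a superkey of either fragment. The join is lossy.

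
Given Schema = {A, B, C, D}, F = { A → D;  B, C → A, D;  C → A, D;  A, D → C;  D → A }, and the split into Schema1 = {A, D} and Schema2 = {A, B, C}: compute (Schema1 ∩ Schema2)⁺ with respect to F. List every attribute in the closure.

A, C, D

Schema1 ∩ Schema2 = {A}.
A → D applies, adding D
A, D → C applies, adding C
Closure: {A, C, D}.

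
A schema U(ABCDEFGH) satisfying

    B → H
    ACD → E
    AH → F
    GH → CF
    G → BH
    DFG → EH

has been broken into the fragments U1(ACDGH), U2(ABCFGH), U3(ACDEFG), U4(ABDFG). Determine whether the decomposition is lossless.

Chase test. Columns are ABCDEFGH; row i has aⱼ where attribute j ∈ Ui, else bᵢⱼ.
Initial tableau (one row per fragment):
  row 1: a1 b12 a3 a4 b15 b16 a7 a8
  row 2: a1 a2 a3 b24 b25 a6 a7 a8
  row 3: a1 b32 a3 a4 a5 a6 a7 b38
  row 4: a1 a2 b43 a4 b45 a6 a7 b48
Rows 2 and 4 agree on B; apply B→H and equate their H entries.
Rows 1 and 3 agree on ACD; apply ACD→E and equate their E entries.
Rows 1 and 2 agree on AH; apply AH→F and equate their F entries.
Rows 1 and 4 agree on GH; apply GH→CF and equate their CF entries.
Rows 1 and 2 agree on G; apply G→BH and equate their BH entries.
Rows 1 and 3 agree on G; apply G→BH and equate their BH entries.
Rows 1 and 4 agree on DFG; apply DFG→EH and equate their EH entries.
Row 1 is now all distinguished symbols — the join is lossless.

Yes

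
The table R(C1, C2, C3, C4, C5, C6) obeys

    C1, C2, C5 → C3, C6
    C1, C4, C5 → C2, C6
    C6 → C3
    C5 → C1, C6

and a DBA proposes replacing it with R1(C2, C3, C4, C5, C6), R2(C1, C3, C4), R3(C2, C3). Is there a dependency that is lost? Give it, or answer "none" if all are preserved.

C5 → C1, C6

Check C5 → C1, C6: no single fragment contains all of {C1, C5, C6}, and the restricted closure of {C5} across the fragments never reaches {C1, C6}.
C1, C2, C5 → C3, C6 is preserved.
C1, C4, C5 → C2, C6 is preserved.
C6 → C3 is preserved.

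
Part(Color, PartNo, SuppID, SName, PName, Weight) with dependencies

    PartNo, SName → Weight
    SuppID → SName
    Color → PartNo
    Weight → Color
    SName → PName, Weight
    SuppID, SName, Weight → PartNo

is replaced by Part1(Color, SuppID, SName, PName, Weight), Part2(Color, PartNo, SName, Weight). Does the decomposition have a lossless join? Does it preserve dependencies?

lossless and dependency-preserving

Lossless test: (Color, SName, Weight)⁺ = {Color, PartNo, SName, PName, Weight}, which contains all of one fragment — lossless.
Dependency preservation: SuppID, SName, Weight → PartNo is not contained in any single fragment, but the restricted closure of its left-hand side across the fragments still reaches the right-hand side; the remaining FDs each lie inside some fragment. All dependencies are preserved.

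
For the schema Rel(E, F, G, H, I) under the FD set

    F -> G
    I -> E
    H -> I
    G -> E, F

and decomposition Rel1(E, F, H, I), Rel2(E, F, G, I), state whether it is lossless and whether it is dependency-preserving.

lossless and dependency-preserving

Lossless test: (E, F, I)⁺ = {E, F, G, I}, which contains all of one fragment — lossless.
Dependency preservation: every FD's attributes lie within a single fragment, so each can be enforced locally — preserved.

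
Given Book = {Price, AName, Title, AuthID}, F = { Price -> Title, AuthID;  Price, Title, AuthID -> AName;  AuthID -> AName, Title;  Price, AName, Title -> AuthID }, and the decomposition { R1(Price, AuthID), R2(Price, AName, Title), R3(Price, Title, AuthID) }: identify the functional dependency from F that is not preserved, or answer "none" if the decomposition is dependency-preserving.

Check AuthID → AName, Title: no single fragment contains all of {AName, Title, AuthID}, and the restricted closure of {AuthID} across the fragments never reaches {AName, Title}.
Price → Title, AuthID is preserved.
Price, Title, AuthID → AName is preserved.
Price, AName, Title → AuthID is preserved.

AuthID -> AName, Title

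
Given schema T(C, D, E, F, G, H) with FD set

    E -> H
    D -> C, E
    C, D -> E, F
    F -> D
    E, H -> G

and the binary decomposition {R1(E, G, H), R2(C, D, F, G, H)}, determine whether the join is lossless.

No

Common attributes: R1 ∩ R2 = {G, H}.
No dependency enlarges {G, H}, so (G, H)⁺ = {G, H}.
The closure contains neither all of R1 = {E, G, H} nor all of R2 = {C, D, F, G, H}, so the common attributes are not a superkey of either fragment. The join is lossy.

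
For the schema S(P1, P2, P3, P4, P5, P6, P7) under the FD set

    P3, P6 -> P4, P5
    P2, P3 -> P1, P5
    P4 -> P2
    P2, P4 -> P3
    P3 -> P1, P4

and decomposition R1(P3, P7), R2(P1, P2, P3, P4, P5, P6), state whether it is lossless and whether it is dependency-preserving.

lossy but dependency-preserving

Lossless test: (P3)⁺ = {P1, P2, P3, P4, P5}, which is a superkey of neither fragment — lossy.
Dependency preservation: every FD's attributes lie within a single fragment, so each can be enforced locally — preserved.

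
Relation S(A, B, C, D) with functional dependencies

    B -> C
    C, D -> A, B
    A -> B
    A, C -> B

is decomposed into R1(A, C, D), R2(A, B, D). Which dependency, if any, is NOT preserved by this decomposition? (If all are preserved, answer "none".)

B -> C

Check B → C: no single fragment contains all of {B, C}, and the restricted closure of {B} across the fragments never reaches {C}.
C, D → A, B is preserved.
A → B is preserved.
A, C → B is preserved.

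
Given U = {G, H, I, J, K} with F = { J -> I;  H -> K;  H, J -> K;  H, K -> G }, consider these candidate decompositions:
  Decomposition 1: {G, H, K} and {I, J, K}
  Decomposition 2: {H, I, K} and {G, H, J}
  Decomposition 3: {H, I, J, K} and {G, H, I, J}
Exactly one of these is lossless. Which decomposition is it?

Decomposition 3

Decomposition 1: common = {K}, closure = {K} → lossy.
Decomposition 2: common = {H}, closure = {G, H, K} → lossy.
Decomposition 3: common = {H, I, J}, closure = {G, H, I, J, K} → lossless.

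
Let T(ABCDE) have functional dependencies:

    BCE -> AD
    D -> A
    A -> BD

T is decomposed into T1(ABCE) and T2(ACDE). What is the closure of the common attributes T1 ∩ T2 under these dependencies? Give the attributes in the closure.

T1 ∩ T2 = {ACE}.
A → BD applies, adding BD
Closure: {ABCDE}.

ABCDE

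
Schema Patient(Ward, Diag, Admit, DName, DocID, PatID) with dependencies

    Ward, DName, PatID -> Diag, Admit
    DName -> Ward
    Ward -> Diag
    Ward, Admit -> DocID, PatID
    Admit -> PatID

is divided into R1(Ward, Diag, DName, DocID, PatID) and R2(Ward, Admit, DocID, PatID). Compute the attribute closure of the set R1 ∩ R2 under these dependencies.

R1 ∩ R2 = {Ward, DocID, PatID}.
Ward → Diag applies, adding Diag
Closure: {Ward, Diag, DocID, PatID}.

Ward, Diag, DocID, PatID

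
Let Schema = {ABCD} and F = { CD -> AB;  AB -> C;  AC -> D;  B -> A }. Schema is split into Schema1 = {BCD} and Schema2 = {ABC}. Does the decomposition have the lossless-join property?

Common attributes: Schema1 ∩ Schema2 = {BC}.
Closure of {BC}: B → A applies, adding A; AC → D applies, adding D. So (BC)⁺ = {ABCD}.
This closure contains every attribute of Schema1, so Schema1 ∩ Schema2 → Schema1. The join is lossless.

Yes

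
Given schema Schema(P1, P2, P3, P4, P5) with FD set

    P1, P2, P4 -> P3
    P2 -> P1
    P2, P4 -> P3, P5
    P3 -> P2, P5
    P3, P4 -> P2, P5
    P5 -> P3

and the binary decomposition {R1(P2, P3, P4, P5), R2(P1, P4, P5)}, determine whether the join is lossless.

Common attributes: R1 ∩ R2 = {P4, P5}.
Closure of {P4, P5}: P5 → P3 applies, adding P3; P3 → P2, P5 applies, adding P2; P2 → P1 applies, adding P1. So (P4, P5)⁺ = {P1, P2, P3, P4, P5}.
This closure contains every attribute of R1, so R1 ∩ R2 → R1. The join is lossless.

Yes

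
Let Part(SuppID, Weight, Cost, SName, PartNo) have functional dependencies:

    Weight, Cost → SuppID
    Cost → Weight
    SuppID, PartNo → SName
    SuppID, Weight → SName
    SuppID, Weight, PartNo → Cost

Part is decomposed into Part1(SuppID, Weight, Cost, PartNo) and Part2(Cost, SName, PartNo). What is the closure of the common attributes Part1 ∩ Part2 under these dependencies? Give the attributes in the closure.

Part1 ∩ Part2 = {Cost, PartNo}.
Cost → Weight applies, adding Weight
Weight, Cost → SuppID applies, adding SuppID
SuppID, PartNo → SName applies, adding SName
Closure: {SuppID, Weight, Cost, SName, PartNo}.

SuppID, Weight, Cost, SName, PartNo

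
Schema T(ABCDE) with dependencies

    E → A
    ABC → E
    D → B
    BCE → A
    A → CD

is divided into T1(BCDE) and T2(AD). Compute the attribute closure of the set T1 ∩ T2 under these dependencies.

BD

T1 ∩ T2 = {D}.
D → B applies, adding B
Closure: {BD}.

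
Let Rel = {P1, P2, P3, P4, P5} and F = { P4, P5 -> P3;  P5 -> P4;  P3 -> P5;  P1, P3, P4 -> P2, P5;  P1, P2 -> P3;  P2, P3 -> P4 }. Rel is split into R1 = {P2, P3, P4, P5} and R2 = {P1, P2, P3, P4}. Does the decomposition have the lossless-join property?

Common attributes: R1 ∩ R2 = {P2, P3, P4}.
Closure of {P2, P3, P4}: P3 → P5 applies, adding P5. So (P2, P3, P4)⁺ = {P2, P3, P4, P5}.
This closure contains every attribute of R1, so R1 ∩ R2 → R1. The join is lossless.

Yes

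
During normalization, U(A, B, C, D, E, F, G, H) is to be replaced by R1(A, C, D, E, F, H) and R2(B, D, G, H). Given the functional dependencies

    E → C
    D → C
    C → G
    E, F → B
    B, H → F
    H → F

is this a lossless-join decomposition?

Common attributes: R1 ∩ R2 = {D, H}.
Closure of {D, H}: D → C applies, adding C; C → G applies, adding G; H → F applies, adding F. So (D, H)⁺ = {C, D, F, G, H}.
The closure contains neither all of R1 = {A, C, D, E, F, H} nor all of R2 = {B, D, G, H}, so the common attributes are not a superkey of either fragment. The join is lossy.

No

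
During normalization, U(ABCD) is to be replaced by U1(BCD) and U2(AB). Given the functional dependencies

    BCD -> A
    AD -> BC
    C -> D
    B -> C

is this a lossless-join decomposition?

Common attributes: U1 ∩ U2 = {B}.
Closure of {B}: B → C applies, adding C; C → D applies, adding D; BCD → A applies, adding A. So (B)⁺ = {ABCD}.
This closure contains every attribute of U1, so U1 ∩ U2 → U1. The join is lossless.

Yes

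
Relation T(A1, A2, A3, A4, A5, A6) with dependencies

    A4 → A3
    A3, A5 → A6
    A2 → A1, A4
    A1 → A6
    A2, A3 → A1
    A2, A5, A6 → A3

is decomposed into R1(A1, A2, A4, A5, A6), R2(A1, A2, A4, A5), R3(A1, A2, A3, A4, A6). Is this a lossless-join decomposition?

Yes

Chase test. Columns are A1, A2, A3, A4, A5, A6; row i has aⱼ where attribute j ∈ Ri, else bᵢⱼ.
Initial tableau (one row per fragment):
  row 1: a1 a2 b13 a4 a5 a6
  row 2: a1 a2 b23 a4 a5 b26
  row 3: a1 a2 a3 a4 b35 a6
Rows 1 and 2 agree on A4; apply A4→A3 and equate their A3 entries.
Rows 1 and 3 agree on A4; apply A4→A3 and equate their A3 entries.
Rows 1 and 2 agree on A3, A5; apply A3, A5→A6 and equate their A6 entries.
Row 1 is now all distinguished symbols — the join is lossless.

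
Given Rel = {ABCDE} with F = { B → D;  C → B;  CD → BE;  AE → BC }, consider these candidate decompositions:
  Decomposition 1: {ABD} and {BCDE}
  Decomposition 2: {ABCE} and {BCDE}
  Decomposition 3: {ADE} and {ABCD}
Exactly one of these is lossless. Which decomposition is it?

Decomposition 1: common = {BD}, closure = {BD} → lossy.
Decomposition 2: common = {BCE}, closure = {BCDE} → lossless.
Decomposition 3: common = {AD}, closure = {AD} → lossy.

Decomposition 2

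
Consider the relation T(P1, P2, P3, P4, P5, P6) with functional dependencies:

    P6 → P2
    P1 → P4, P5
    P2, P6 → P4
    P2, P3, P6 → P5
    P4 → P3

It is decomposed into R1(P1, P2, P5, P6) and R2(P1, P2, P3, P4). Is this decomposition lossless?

Yes

Common attributes: R1 ∩ R2 = {P1, P2}.
Closure of {P1, P2}: P1 → P4, P5 applies, adding P4, P5; P4 → P3 applies, adding P3. So (P1, P2)⁺ = {P1, P2, P3, P4, P5}.
This closure contains every attribute of R2, so R1 ∩ R2 → R2. The join is lossless.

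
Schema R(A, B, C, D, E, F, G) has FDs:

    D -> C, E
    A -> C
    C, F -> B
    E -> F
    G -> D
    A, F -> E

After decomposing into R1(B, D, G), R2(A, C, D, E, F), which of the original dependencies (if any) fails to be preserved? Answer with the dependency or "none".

C, F -> B

Check C, F → B: no single fragment contains all of {B, C, F}, and the restricted closure of {C, F} across the fragments never reaches {B}.
D → C, E is preserved.
A → C is preserved.
E → F is preserved.
G → D is preserved.
A, F → E is preserved.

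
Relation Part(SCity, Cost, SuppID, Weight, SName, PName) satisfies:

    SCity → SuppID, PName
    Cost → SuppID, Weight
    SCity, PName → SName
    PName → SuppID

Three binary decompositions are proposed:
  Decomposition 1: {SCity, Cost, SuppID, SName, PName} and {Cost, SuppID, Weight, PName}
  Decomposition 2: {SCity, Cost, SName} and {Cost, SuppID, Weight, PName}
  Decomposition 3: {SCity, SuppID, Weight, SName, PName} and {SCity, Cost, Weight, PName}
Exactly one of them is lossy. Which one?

Decomposition 1: common = {Cost, SuppID, PName}, closure = {Cost, SuppID, Weight, PName} → lossless.
Decomposition 2: common = {Cost}, closure = {Cost, SuppID, Weight} → lossy.
Decomposition 3: common = {SCity, Weight, PName}, closure = {SCity, SuppID, Weight, SName, PName} → lossless.

Decomposition 2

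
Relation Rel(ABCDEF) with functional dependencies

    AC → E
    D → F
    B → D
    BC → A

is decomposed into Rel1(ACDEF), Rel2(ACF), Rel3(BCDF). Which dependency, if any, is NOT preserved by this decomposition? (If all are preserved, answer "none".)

Check BC → A: no single fragment contains all of {ABC}, and the restricted closure of {BC} across the fragments never reaches {A}.
AC → E is preserved.
D → F is preserved.
B → D is preserved.

BC → A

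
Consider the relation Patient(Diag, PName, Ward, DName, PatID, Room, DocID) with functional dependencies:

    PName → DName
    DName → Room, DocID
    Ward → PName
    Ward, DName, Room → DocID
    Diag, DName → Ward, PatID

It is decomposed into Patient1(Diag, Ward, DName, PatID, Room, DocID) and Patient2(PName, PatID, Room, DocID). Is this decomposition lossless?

Common attributes: Patient1 ∩ Patient2 = {PatID, Room, DocID}.
No dependency enlarges {PatID, Room, DocID}, so (PatID, Room, DocID)⁺ = {PatID, Room, DocID}.
The closure contains neither all of Patient1 = {Diag, Ward, DName, PatID, Room, DocID} nor all of Patient2 = {PName, PatID, Room, DocID}, so the common attributes are not a superkey of either fragment. The join is lossy.

No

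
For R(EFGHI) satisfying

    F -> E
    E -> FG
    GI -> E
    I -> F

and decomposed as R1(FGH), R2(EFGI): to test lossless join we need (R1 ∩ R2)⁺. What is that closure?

R1 ∩ R2 = {FG}.
F → E applies, adding E
Closure: {EFG}.

EFG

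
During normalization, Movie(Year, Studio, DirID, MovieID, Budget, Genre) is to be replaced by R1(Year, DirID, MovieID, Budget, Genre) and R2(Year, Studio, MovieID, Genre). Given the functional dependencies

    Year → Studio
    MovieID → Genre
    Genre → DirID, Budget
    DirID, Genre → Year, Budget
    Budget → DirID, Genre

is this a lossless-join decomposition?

Common attributes: R1 ∩ R2 = {Year, MovieID, Genre}.
Closure of {Year, MovieID, Genre}: Year → Studio applies, adding Studio; Genre → DirID, Budget applies, adding DirID, Budget. So (Year, MovieID, Genre)⁺ = {Year, Studio, DirID, MovieID, Budget, Genre}.
This closure contains every attribute of R1, so R1 ∩ R2 → R1. The join is lossless.

Yes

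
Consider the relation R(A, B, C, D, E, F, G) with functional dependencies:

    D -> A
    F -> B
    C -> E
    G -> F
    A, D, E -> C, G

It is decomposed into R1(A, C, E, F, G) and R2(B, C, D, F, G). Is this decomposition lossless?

Common attributes: R1 ∩ R2 = {C, F, G}.
Closure of {C, F, G}: F → B applies, adding B; C → E applies, adding E. So (C, F, G)⁺ = {B, C, E, F, G}.
The closure contains neither all of R1 = {A, C, E, F, G} nor all of R2 = {B, C, D, F, G}, so the common attributes are not a superkey of either fragment. The join is lossy.

No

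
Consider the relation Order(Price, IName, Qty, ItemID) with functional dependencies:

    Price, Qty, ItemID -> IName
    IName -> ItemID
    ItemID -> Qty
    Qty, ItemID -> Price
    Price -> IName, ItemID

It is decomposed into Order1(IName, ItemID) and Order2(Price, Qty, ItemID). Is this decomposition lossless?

Common attributes: Order1 ∩ Order2 = {ItemID}.
Closure of {ItemID}: ItemID → Qty applies, adding Qty; Qty, ItemID → Price applies, adding Price; Price → IName, ItemID applies, adding IName. So (ItemID)⁺ = {Price, IName, Qty, ItemID}.
This closure contains every attribute of Order1, so Order1 ∩ Order2 → Order1. The join is lossless.

Yes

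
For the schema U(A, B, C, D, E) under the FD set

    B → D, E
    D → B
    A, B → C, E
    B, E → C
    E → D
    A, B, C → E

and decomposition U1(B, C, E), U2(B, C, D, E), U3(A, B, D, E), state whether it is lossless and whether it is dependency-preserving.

Lossless test (chase): Rows 1 and 2 agree on B; apply B→D, E and equate their D, E entries. Rows 1 and 3 agree on B, E; apply B, E→C and equate their C entries. Row 3 is now all distinguished symbols — the join is lossless.
Dependency preservation: A, B → C, E; A, B, C → E are not contained in any single fragment, but the restricted closure of each left-hand side across the fragments still reaches the right-hand side; the remaining FDs each lie inside some fragment. All dependencies are preserved.

lossless and dependency-preserving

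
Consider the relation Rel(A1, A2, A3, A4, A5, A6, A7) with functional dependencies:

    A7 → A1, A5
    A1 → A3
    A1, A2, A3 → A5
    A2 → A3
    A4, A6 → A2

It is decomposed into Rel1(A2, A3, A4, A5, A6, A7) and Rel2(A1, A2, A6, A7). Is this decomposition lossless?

Yes

Common attributes: Rel1 ∩ Rel2 = {A2, A6, A7}.
Closure of {A2, A6, A7}: A7 → A1, A5 applies, adding A1, A5; A1 → A3 applies, adding A3. So (A2, A6, A7)⁺ = {A1, A2, A3, A5, A6, A7}.
This closure contains every attribute of Rel2, so Rel1 ∩ Rel2 → Rel2. The join is lossless.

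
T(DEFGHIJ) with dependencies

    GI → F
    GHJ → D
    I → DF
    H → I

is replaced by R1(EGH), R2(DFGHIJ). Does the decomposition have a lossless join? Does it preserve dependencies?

lossy but dependency-preserving

Lossless test: (GH)⁺ = {DFGHI}, which is a superkey of neither fragment — lossy.
Dependency preservation: every FD's attributes lie within a single fragment, so each can be enforced locally — preserved.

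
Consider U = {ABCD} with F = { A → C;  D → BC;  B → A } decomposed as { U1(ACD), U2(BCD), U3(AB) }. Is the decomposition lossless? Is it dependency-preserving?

Lossless test (chase): Rows 1 and 3 agree on A; apply A→C and equate their C entries. Rows 1 and 2 agree on D; apply D→BC and equate their BC entries. Rows 1 and 2 agree on B; apply B→A and equate their A entries. Row 1 is now all distinguished symbols — the join is lossless.
Dependency preservation: every FD's attributes lie within a single fragment, so each can be enforced locally — preserved.

lossless and dependency-preserving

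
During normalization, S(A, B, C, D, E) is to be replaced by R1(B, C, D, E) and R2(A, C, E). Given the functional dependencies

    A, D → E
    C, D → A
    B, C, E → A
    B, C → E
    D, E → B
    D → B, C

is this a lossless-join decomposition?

Common attributes: R1 ∩ R2 = {C, E}.
No dependency enlarges {C, E}, so (C, E)⁺ = {C, E}.
The closure contains neither all of R1 = {B, C, D, E} nor all of R2 = {A, C, E}, so the common attributes are not a superkey of either fragment. The join is lossy.

No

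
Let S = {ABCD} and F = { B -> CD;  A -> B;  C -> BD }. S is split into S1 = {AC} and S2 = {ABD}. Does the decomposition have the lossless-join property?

Yes

Common attributes: S1 ∩ S2 = {A}.
Closure of {A}: A → B applies, adding B; B → CD applies, adding CD. So (A)⁺ = {ABCD}.
This closure contains every attribute of S1, so S1 ∩ S2 → S1. The join is lossless.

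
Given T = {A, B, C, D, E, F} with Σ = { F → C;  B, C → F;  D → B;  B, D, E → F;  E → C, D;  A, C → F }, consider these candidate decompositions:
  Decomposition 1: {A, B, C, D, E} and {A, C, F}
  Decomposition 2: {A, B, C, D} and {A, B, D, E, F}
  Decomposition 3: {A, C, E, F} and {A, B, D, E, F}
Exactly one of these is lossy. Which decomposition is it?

Decomposition 1: common = {A, C}, closure = {A, C, F} → lossless.
Decomposition 2: common = {A, B, D}, closure = {A, B, D} → lossy.
Decomposition 3: common = {A, E, F}, closure = {A, B, C, D, E, F} → lossless.

Decomposition 2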